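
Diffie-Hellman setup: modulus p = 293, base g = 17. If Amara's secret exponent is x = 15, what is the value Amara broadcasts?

Public value = 17^{15} \pmod{293}.
17^1 ≡ 17 (mod 293)
17^2 = (17^1)^2 ≡ 17^2 = 289 ≡ 289 (mod 293)
17^4 = (17^2)^2 ≡ 289^2 = 83521 ≡ 16 (mod 293)
17^8 = (17^4)^2 ≡ 16^2 = 256 ≡ 256 (mod 293)
17^15 = 17^8 · 17^4 · 17^2 · 17^1 ≡ 256 · 16 · 289 · 17 ≡ 115 (mod 293).

115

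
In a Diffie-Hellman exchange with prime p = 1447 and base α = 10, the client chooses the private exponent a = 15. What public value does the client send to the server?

Public value = 10^15 (mod 1447).
10^1 ≡ 10 (mod 1447)
10^2 = (10^1)^2 ≡ 10^2 = 100 ≡ 100 (mod 1447)
10^4 = (10^2)^2 ≡ 100^2 = 10000 ≡ 1318 (mod 1447)
10^8 = (10^4)^2 ≡ 1318^2 = 1737124 ≡ 724 (mod 1447)
10^15 = 10^8 · 10^4 · 10^2 · 10^1 ≡ 724 · 1318 · 100 · 10 ≡ 615 (mod 1447).

615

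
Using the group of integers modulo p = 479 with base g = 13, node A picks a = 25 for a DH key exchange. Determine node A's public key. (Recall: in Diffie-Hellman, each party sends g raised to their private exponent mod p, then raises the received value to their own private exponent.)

Public value = 13^25 mod 479.
13^1 ≡ 13 (mod 479)
13^2 = (13^1)^2 ≡ 13^2 = 169 ≡ 169 (mod 479)
13^4 = (13^2)^2 ≡ 169^2 = 28561 ≡ 300 (mod 479)
13^8 = (13^4)^2 ≡ 300^2 = 90000 ≡ 427 (mod 479)
13^16 = (13^8)^2 ≡ 427^2 = 182329 ≡ 309 (mod 479)
13^25 = 13^16 · 13^8 · 13^1 ≡ 309 · 427 · 13 ≡ 439 (mod 479).

439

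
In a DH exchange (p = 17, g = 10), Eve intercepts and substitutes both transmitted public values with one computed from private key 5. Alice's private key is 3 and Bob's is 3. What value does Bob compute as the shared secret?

12

Bob receives Eve's public value M = 10^5 mod 17 instead of the honest one.
10^1 ≡ 10 (mod 17)
10^2 = (10^1)^2 ≡ 10^2 = 100 ≡ 15 (mod 17)
10^4 = (10^2)^2 ≡ 15^2 = 225 ≡ 4 (mod 17)
10^5 = 10^4 · 10^1 ≡ 4 · 10 ≡ 6 (mod 17).
So M = 6. Bob computes K = M^3 mod 17.
6^1 ≡ 6 (mod 17)
6^2 = (6^1)^2 ≡ 6^2 = 36 ≡ 2 (mod 17)
6^3 = 6^2 · 6^1 ≡ 2 · 6 ≡ 12 (mod 17).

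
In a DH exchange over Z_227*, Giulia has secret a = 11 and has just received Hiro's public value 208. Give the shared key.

Shared key K = 208^11 mod 227.
208^1 ≡ 208 (mod 227)
208^2 = (208^1)^2 ≡ 208^2 = 43264 ≡ 134 (mod 227)
208^4 = (208^2)^2 ≡ 134^2 = 17956 ≡ 23 (mod 227)
208^8 = (208^4)^2 ≡ 23^2 = 529 ≡ 75 (mod 227)
208^11 = 208^8 · 208^2 · 208^1 ≡ 75 · 134 · 208 ≡ 184 (mod 227).

184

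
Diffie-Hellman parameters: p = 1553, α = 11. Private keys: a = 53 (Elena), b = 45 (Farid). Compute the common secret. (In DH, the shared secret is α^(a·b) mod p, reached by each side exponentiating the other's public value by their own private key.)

Elena sends A = α^a mod p = 11^53 mod 1553.
11^1 ≡ 11 (mod 1553)
11^2 = (11^1)^2 ≡ 11^2 = 121 ≡ 121 (mod 1553)
11^4 = (11^2)^2 ≡ 121^2 = 14641 ≡ 664 (mod 1553)
11^8 = (11^4)^2 ≡ 664^2 = 440896 ≡ 1397 (mod 1553)
11^16 = (11^8)^2 ≡ 1397^2 = 1951609 ≡ 1041 (mod 1553)
11^32 = (11^16)^2 ≡ 1041^2 = 1083681 ≡ 1240 (mod 1553)
11^53 = 11^32 · 11^16 · 11^4 · 11^1 ≡ 1240 · 1041 · 664 · 11 ≡ 1300 (mod 1553).
So A = 1300. Farid then computes K = A^b mod p = 1300^45 mod 1553.
1300^1 ≡ 1300 (mod 1553)
1300^2 = (1300^1)^2 ≡ 1300^2 = 1690000 ≡ 336 (mod 1553)
1300^4 = (1300^2)^2 ≡ 336^2 = 112896 ≡ 1080 (mod 1553)
1300^8 = (1300^4)^2 ≡ 1080^2 = 1166400 ≡ 97 (mod 1553)
1300^16 = (1300^8)^2 ≡ 97^2 = 9409 ≡ 91 (mod 1553)
1300^32 = (1300^16)^2 ≡ 91^2 = 8281 ≡ 516 (mod 1553)
1300^45 = 1300^32 · 1300^8 · 1300^4 · 1300^1 ≡ 516 · 97 · 1080 · 1300 ≡ 268 (mod 1553).

268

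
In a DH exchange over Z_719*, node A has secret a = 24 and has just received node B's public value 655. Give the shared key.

Shared key K = 655^24 mod 719.
655^1 ≡ 655 (mod 719)
655^2 = (655^1)^2 ≡ 655^2 = 429025 ≡ 501 (mod 719)
655^4 = (655^2)^2 ≡ 501^2 = 251001 ≡ 70 (mod 719)
655^8 = (655^4)^2 ≡ 70^2 = 4900 ≡ 586 (mod 719)
655^16 = (655^8)^2 ≡ 586^2 = 343396 ≡ 433 (mod 719)
655^24 = 655^16 · 655^8 ≡ 433 · 586 ≡ 650 (mod 719).

650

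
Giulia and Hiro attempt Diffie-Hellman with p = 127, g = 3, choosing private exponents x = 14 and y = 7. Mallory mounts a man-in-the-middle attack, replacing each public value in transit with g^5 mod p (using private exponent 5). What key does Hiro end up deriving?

90

Hiro receives Mallory's public value M = 3^5 mod 127 instead of the honest one.
3^1 ≡ 3 (mod 127)
3^2 = (3^1)^2 ≡ 3^2 = 9 ≡ 9 (mod 127)
3^4 = (3^2)^2 ≡ 9^2 = 81 ≡ 81 (mod 127)
3^5 = 3^4 · 3^1 ≡ 81 · 3 ≡ 116 (mod 127).
So M = 116. Hiro computes K = M^7 mod 127.
116^1 ≡ 116 (mod 127)
116^2 = (116^1)^2 ≡ 116^2 = 13456 ≡ 121 (mod 127)
116^4 = (116^2)^2 ≡ 121^2 = 14641 ≡ 36 (mod 127)
116^7 = 116^4 · 116^2 · 116^1 ≡ 36 · 121 · 116 ≡ 90 (mod 127).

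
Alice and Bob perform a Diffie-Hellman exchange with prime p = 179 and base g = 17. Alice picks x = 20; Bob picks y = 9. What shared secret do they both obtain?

110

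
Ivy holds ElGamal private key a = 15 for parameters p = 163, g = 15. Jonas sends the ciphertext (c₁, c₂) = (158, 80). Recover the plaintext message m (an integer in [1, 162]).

Shared mask s = c₁^a mod p = 158^15 mod 163.
158^1 ≡ 158 (mod 163)
158^2 = (158^1)^2 ≡ 158^2 = 24964 ≡ 25 (mod 163)
158^4 = (158^2)^2 ≡ 25^2 = 625 ≡ 136 (mod 163)
158^8 = (158^4)^2 ≡ 136^2 = 18496 ≡ 77 (mod 163)
158^15 = 158^8 · 158^4 · 158^2 · 158^1 ≡ 77 · 136 · 25 · 158 ≡ 53 (mod 163).
So s = 53; s⁻¹ ≡ 40 (mod 163).
m = c₂ · s⁻¹ mod 163 = 80 · 40 mod 163 = 103.

103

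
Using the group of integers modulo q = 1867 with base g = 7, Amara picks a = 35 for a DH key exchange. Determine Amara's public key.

1448

Public value = 7^35 mod 1867.
7^1 ≡ 7 (mod 1867)
7^2 = (7^1)^2 ≡ 7^2 = 49 ≡ 49 (mod 1867)
7^4 = (7^2)^2 ≡ 49^2 = 2401 ≡ 534 (mod 1867)
7^8 = (7^4)^2 ≡ 534^2 = 285156 ≡ 1372 (mod 1867)
7^16 = (7^8)^2 ≡ 1372^2 = 1882384 ≡ 448 (mod 1867)
7^32 = (7^16)^2 ≡ 448^2 = 200704 ≡ 935 (mod 1867)
7^35 = 7^32 · 7^2 · 7^1 ≡ 935 · 49 · 7 ≡ 1448 (mod 1867).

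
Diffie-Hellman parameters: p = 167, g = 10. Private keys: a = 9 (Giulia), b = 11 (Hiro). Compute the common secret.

Giulia sends A = g^a mod p = 10^9 mod 167.
10^1 ≡ 10 (mod 167)
10^2 = (10^1)^2 ≡ 10^2 = 100 ≡ 100 (mod 167)
10^4 = (10^2)^2 ≡ 100^2 = 10000 ≡ 147 (mod 167)
10^8 = (10^4)^2 ≡ 147^2 = 21609 ≡ 66 (mod 167)
10^9 = 10^8 · 10^1 ≡ 66 · 10 ≡ 159 (mod 167).
So A = 159. Hiro then computes K = A^b mod p = 159^11 mod 167.
159^1 ≡ 159 (mod 167)
159^2 = (159^1)^2 ≡ 159^2 = 25281 ≡ 64 (mod 167)
159^4 = (159^2)^2 ≡ 64^2 = 4096 ≡ 88 (mod 167)
159^8 = (159^4)^2 ≡ 88^2 = 7744 ≡ 62 (mod 167)
159^11 = 159^8 · 159^2 · 159^1 ≡ 62 · 64 · 159 ≡ 153 (mod 167).

153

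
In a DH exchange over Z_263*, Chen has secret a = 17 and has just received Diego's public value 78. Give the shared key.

Shared key K = 78^17 mod 263.
78^1 ≡ 78 (mod 263)
78^2 = (78^1)^2 ≡ 78^2 = 6084 ≡ 35 (mod 263)
78^4 = (78^2)^2 ≡ 35^2 = 1225 ≡ 173 (mod 263)
78^8 = (78^4)^2 ≡ 173^2 = 29929 ≡ 210 (mod 263)
78^16 = (78^8)^2 ≡ 210^2 = 44100 ≡ 179 (mod 263)
78^17 = 78^16 · 78^1 ≡ 179 · 78 ≡ 23 (mod 263).

23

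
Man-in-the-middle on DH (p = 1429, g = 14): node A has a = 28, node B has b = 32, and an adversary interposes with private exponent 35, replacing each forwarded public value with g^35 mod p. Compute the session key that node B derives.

Node B receives an adversary's public value M = 14^35 mod 1429 instead of the honest one.
14^1 ≡ 14 (mod 1429)
14^2 = (14^1)^2 ≡ 14^2 = 196 ≡ 196 (mod 1429)
14^4 = (14^2)^2 ≡ 196^2 = 38416 ≡ 1262 (mod 1429)
14^8 = (14^4)^2 ≡ 1262^2 = 1592644 ≡ 738 (mod 1429)
14^16 = (14^8)^2 ≡ 738^2 = 544644 ≡ 195 (mod 1429)
14^32 = (14^16)^2 ≡ 195^2 = 38025 ≡ 871 (mod 1429)
14^35 = 14^32 · 14^2 · 14^1 ≡ 871 · 196 · 14 ≡ 736 (mod 1429).
So M = 736. Node B computes K = M^32 mod 1429.
736^1 ≡ 736 (mod 1429)
736^2 = (736^1)^2 ≡ 736^2 = 541696 ≡ 105 (mod 1429)
736^4 = (736^2)^2 ≡ 105^2 = 11025 ≡ 1022 (mod 1429)
736^8 = (736^4)^2 ≡ 1022^2 = 1044484 ≡ 1314 (mod 1429)
736^16 = (736^8)^2 ≡ 1314^2 = 1726596 ≡ 364 (mod 1429)
736^32 = (736^16)^2 ≡ 364^2 = 132496 ≡ 1028 (mod 1429)

1028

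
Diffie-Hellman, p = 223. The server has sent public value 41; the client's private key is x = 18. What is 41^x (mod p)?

164

Shared key K = 41^18 mod 223.
41^1 ≡ 41 (mod 223)
41^2 = (41^1)^2 ≡ 41^2 = 1681 ≡ 120 (mod 223)
41^4 = (41^2)^2 ≡ 120^2 = 14400 ≡ 128 (mod 223)
41^8 = (41^4)^2 ≡ 128^2 = 16384 ≡ 105 (mod 223)
41^16 = (41^8)^2 ≡ 105^2 = 11025 ≡ 98 (mod 223)
41^18 = 41^16 · 41^2 ≡ 98 · 120 ≡ 164 (mod 223).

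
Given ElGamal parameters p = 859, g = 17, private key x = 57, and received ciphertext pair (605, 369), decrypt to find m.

17

Shared mask s = c₁^x mod p = 605^57 mod 859.
605^1 ≡ 605 (mod 859)
605^2 = (605^1)^2 ≡ 605^2 = 366025 ≡ 91 (mod 859)
605^4 = (605^2)^2 ≡ 91^2 = 8281 ≡ 550 (mod 859)
605^8 = (605^4)^2 ≡ 550^2 = 302500 ≡ 132 (mod 859)
605^16 = (605^8)^2 ≡ 132^2 = 17424 ≡ 244 (mod 859)
605^32 = (605^16)^2 ≡ 244^2 = 59536 ≡ 265 (mod 859)
605^57 = 605^32 · 605^16 · 605^8 · 605^1 ≡ 265 · 244 · 132 · 605 ≡ 527 (mod 859).
So s = 527; s⁻¹ ≡ 163 (mod 859).
m = c₂ · s⁻¹ mod 859 = 369 · 163 mod 859 = 17.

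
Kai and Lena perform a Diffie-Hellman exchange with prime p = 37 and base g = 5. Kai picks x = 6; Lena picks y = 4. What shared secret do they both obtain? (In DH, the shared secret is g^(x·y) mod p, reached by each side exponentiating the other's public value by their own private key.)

Lena sends B = g^y mod p = 5^4 mod 37.
5^1 ≡ 5 (mod 37)
5^2 = (5^1)^2 ≡ 5^2 = 25 ≡ 25 (mod 37)
5^4 = (5^2)^2 ≡ 25^2 = 625 ≡ 33 (mod 37)
So B = 33. Kai then computes K = B^x mod p = 33^6 mod 37.
33^1 ≡ 33 (mod 37)
33^2 = (33^1)^2 ≡ 33^2 = 1089 ≡ 16 (mod 37)
33^4 = (33^2)^2 ≡ 16^2 = 256 ≡ 34 (mod 37)
33^6 = 33^4 · 33^2 ≡ 34 · 16 ≡ 26 (mod 37).

26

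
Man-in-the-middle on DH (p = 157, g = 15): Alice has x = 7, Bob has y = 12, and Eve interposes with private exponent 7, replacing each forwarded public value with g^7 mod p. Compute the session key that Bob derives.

Bob receives Eve's public value M = 15^7 mod 157 instead of the honest one.
15^1 ≡ 15 (mod 157)
15^2 = (15^1)^2 ≡ 15^2 = 225 ≡ 68 (mod 157)
15^4 = (15^2)^2 ≡ 68^2 = 4624 ≡ 71 (mod 157)
15^7 = 15^4 · 15^2 · 15^1 ≡ 71 · 68 · 15 ≡ 43 (mod 157).
So M = 43. Bob computes K = M^12 mod 157.
43^1 ≡ 43 (mod 157)
43^2 = (43^1)^2 ≡ 43^2 = 1849 ≡ 122 (mod 157)
43^4 = (43^2)^2 ≡ 122^2 = 14884 ≡ 126 (mod 157)
43^8 = (43^4)^2 ≡ 126^2 = 15876 ≡ 19 (mod 157)
43^12 = 43^8 · 43^4 ≡ 19 · 126 ≡ 39 (mod 157).

39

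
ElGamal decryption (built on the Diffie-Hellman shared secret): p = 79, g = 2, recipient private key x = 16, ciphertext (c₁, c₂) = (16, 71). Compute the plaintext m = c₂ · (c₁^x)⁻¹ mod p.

68

Shared mask s = c₁^x mod p = 16^16 mod 79.
16^1 ≡ 16 (mod 79)
16^2 = (16^1)^2 ≡ 16^2 = 256 ≡ 19 (mod 79)
16^4 = (16^2)^2 ≡ 19^2 = 361 ≡ 45 (mod 79)
16^8 = (16^4)^2 ≡ 45^2 = 2025 ≡ 50 (mod 79)
16^16 = (16^8)^2 ≡ 50^2 = 2500 ≡ 51 (mod 79)
So s = 51; s⁻¹ ≡ 31 (mod 79).
m = c₂ · s⁻¹ mod 79 = 71 · 31 mod 79 = 68.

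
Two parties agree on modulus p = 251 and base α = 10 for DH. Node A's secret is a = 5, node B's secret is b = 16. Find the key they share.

149

Node B sends B = α^b mod p = 10^16 mod 251.
10^1 ≡ 10 (mod 251)
10^2 = (10^1)^2 ≡ 10^2 = 100 ≡ 100 (mod 251)
10^4 = (10^2)^2 ≡ 100^2 = 10000 ≡ 211 (mod 251)
10^8 = (10^4)^2 ≡ 211^2 = 44521 ≡ 94 (mod 251)
10^16 = (10^8)^2 ≡ 94^2 = 8836 ≡ 51 (mod 251)
So B = 51. Node A then computes K = B^a mod p = 51^5 mod 251.
51^1 ≡ 51 (mod 251)
51^2 = (51^1)^2 ≡ 51^2 = 2601 ≡ 91 (mod 251)
51^4 = (51^2)^2 ≡ 91^2 = 8281 ≡ 249 (mod 251)
51^5 = 51^4 · 51^1 ≡ 249 · 51 ≡ 149 (mod 251).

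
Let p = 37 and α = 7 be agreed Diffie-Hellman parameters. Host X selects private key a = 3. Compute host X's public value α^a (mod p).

Public value = 7^3 (mod 37).
7^1 ≡ 7 (mod 37)
7^2 = (7^1)^2 ≡ 7^2 = 49 ≡ 12 (mod 37)
7^3 = 7^2 · 7^1 ≡ 12 · 7 ≡ 10 (mod 37).

10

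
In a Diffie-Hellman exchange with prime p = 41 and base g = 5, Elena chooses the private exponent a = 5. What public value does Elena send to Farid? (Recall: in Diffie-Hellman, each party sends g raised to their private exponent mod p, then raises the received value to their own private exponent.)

Public value = 5^5 mod 41.
5^1 ≡ 5 (mod 41)
5^2 = (5^1)^2 ≡ 5^2 = 25 ≡ 25 (mod 41)
5^4 = (5^2)^2 ≡ 25^2 = 625 ≡ 10 (mod 41)
5^5 = 5^4 · 5^1 ≡ 10 · 5 ≡ 9 (mod 41).

9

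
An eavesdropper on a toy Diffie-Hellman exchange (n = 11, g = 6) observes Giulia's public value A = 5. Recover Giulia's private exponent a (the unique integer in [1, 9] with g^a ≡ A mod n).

6

Try successive powers of 6 modulo 11:
6^1 ≡ 6
6^2 ≡ 3
6^3 ≡ 7
6^4 ≡ 9
6^5 ≡ 10
6^6 ≡ 5
Found: a = 6.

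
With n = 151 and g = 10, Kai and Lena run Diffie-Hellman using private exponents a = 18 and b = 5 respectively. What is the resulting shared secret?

Kai sends A = g^a mod n = 10^18 mod 151.
10^1 ≡ 10 (mod 151)
10^2 = (10^1)^2 ≡ 10^2 = 100 ≡ 100 (mod 151)
10^4 = (10^2)^2 ≡ 100^2 = 10000 ≡ 34 (mod 151)
10^8 = (10^4)^2 ≡ 34^2 = 1156 ≡ 99 (mod 151)
10^16 = (10^8)^2 ≡ 99^2 = 9801 ≡ 137 (mod 151)
10^18 = 10^16 · 10^2 ≡ 137 · 100 ≡ 110 (mod 151).
So A = 110. Lena then computes K = A^b mod n = 110^5 mod 151.
110^1 ≡ 110 (mod 151)
110^2 = (110^1)^2 ≡ 110^2 = 12100 ≡ 20 (mod 151)
110^4 = (110^2)^2 ≡ 20^2 = 400 ≡ 98 (mod 151)
110^5 = 110^4 · 110^1 ≡ 98 · 110 ≡ 59 (mod 151).

59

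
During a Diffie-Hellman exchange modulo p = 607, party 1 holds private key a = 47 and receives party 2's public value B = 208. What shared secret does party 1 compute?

524

Shared key K = 208^47 mod 607.
208^1 ≡ 208 (mod 607)
208^2 = (208^1)^2 ≡ 208^2 = 43264 ≡ 167 (mod 607)
208^4 = (208^2)^2 ≡ 167^2 = 27889 ≡ 574 (mod 607)
208^8 = (208^4)^2 ≡ 574^2 = 329476 ≡ 482 (mod 607)
208^16 = (208^8)^2 ≡ 482^2 = 232324 ≡ 450 (mod 607)
208^32 = (208^16)^2 ≡ 450^2 = 202500 ≡ 369 (mod 607)
208^47 = 208^32 · 208^8 · 208^4 · 208^2 · 208^1 ≡ 369 · 482 · 574 · 167 · 208 ≡ 524 (mod 607).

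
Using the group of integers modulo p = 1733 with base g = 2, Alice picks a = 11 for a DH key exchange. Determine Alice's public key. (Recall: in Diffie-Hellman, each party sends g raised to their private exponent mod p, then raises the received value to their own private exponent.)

315

Public value = 2^11 (mod 1733).
2^1 ≡ 2 (mod 1733)
2^2 = (2^1)^2 ≡ 2^2 = 4 ≡ 4 (mod 1733)
2^4 = (2^2)^2 ≡ 4^2 = 16 ≡ 16 (mod 1733)
2^8 = (2^4)^2 ≡ 16^2 = 256 ≡ 256 (mod 1733)
2^11 = 2^8 · 2^2 · 2^1 ≡ 256 · 4 · 2 ≡ 315 (mod 1733).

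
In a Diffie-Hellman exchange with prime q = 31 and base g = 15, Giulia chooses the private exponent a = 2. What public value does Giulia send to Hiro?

8

Public value = 15^2 mod 31.
15^1 ≡ 15 (mod 31)
15^2 = (15^1)^2 ≡ 15^2 = 225 ≡ 8 (mod 31)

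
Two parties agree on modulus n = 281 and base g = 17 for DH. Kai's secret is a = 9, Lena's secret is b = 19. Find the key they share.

Kai sends A = g^a mod n = 17^9 mod 281.
17^1 ≡ 17 (mod 281)
17^2 = (17^1)^2 ≡ 17^2 = 289 ≡ 8 (mod 281)
17^4 = (17^2)^2 ≡ 8^2 = 64 ≡ 64 (mod 281)
17^8 = (17^4)^2 ≡ 64^2 = 4096 ≡ 162 (mod 281)
17^9 = 17^8 · 17^1 ≡ 162 · 17 ≡ 225 (mod 281).
So A = 225. Lena then computes K = A^b mod n = 225^19 mod 281.
225^1 ≡ 225 (mod 281)
225^2 = (225^1)^2 ≡ 225^2 = 50625 ≡ 45 (mod 281)
225^4 = (225^2)^2 ≡ 45^2 = 2025 ≡ 58 (mod 281)
225^8 = (225^4)^2 ≡ 58^2 = 3364 ≡ 273 (mod 281)
225^16 = (225^8)^2 ≡ 273^2 = 74529 ≡ 64 (mod 281)
225^19 = 225^16 · 225^2 · 225^1 ≡ 64 · 45 · 225 ≡ 14 (mod 281).

14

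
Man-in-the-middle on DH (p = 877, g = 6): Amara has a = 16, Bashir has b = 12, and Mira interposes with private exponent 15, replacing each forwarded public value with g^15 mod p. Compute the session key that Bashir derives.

Bashir receives Mira's public value M = 6^15 mod 877 instead of the honest one.
6^1 ≡ 6 (mod 877)
6^2 = (6^1)^2 ≡ 6^2 = 36 ≡ 36 (mod 877)
6^4 = (6^2)^2 ≡ 36^2 = 1296 ≡ 419 (mod 877)
6^8 = (6^4)^2 ≡ 419^2 = 175561 ≡ 161 (mod 877)
6^15 = 6^8 · 6^4 · 6^2 · 6^1 ≡ 161 · 419 · 36 · 6 ≡ 666 (mod 877).
So M = 666. Bashir computes K = M^12 mod 877.
666^1 ≡ 666 (mod 877)
666^2 = (666^1)^2 ≡ 666^2 = 443556 ≡ 671 (mod 877)
666^4 = (666^2)^2 ≡ 671^2 = 450241 ≡ 340 (mod 877)
666^8 = (666^4)^2 ≡ 340^2 = 115600 ≡ 713 (mod 877)
666^12 = 666^8 · 666^4 ≡ 713 · 340 ≡ 368 (mod 877).

368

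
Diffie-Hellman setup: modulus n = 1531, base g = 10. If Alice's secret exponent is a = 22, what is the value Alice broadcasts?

834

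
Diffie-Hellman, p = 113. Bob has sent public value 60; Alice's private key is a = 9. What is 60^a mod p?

Shared key K = 60^9 mod 113.
60^1 ≡ 60 (mod 113)
60^2 = (60^1)^2 ≡ 60^2 = 3600 ≡ 97 (mod 113)
60^4 = (60^2)^2 ≡ 97^2 = 9409 ≡ 30 (mod 113)
60^8 = (60^4)^2 ≡ 30^2 = 900 ≡ 109 (mod 113)
60^9 = 60^8 · 60^1 ≡ 109 · 60 ≡ 99 (mod 113).

99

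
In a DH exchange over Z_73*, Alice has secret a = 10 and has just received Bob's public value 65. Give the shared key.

Shared key K = 65^10 mod 73.
65^1 ≡ 65 (mod 73)
65^2 = (65^1)^2 ≡ 65^2 = 4225 ≡ 64 (mod 73)
65^4 = (65^2)^2 ≡ 64^2 = 4096 ≡ 8 (mod 73)
65^8 = (65^4)^2 ≡ 8^2 = 64 ≡ 64 (mod 73)
65^10 = 65^8 · 65^2 ≡ 64 · 64 ≡ 8 (mod 73).

8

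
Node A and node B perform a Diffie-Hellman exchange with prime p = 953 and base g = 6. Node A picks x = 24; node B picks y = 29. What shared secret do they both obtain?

567

Node B sends B = g^y mod p = 6^29 mod 953.
6^1 ≡ 6 (mod 953)
6^2 = (6^1)^2 ≡ 6^2 = 36 ≡ 36 (mod 953)
6^4 = (6^2)^2 ≡ 36^2 = 1296 ≡ 343 (mod 953)
6^8 = (6^4)^2 ≡ 343^2 = 117649 ≡ 430 (mod 953)
6^16 = (6^8)^2 ≡ 430^2 = 184900 ≡ 18 (mod 953)
6^29 = 6^16 · 6^8 · 6^4 · 6^1 ≡ 18 · 430 · 343 · 6 ≡ 478 (mod 953).
So B = 478. Node A then computes K = B^x mod p = 478^24 mod 953.
478^1 ≡ 478 (mod 953)
478^2 = (478^1)^2 ≡ 478^2 = 228484 ≡ 717 (mod 953)
478^4 = (478^2)^2 ≡ 717^2 = 514089 ≡ 422 (mod 953)
478^8 = (478^4)^2 ≡ 422^2 = 178084 ≡ 826 (mod 953)
478^16 = (478^8)^2 ≡ 826^2 = 682276 ≡ 881 (mod 953)
478^24 = 478^16 · 478^8 ≡ 881 · 826 ≡ 567 (mod 953).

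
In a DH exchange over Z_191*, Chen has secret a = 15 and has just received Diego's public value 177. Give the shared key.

107

Shared key K = 177^15 mod 191.
177^1 ≡ 177 (mod 191)
177^2 = (177^1)^2 ≡ 177^2 = 31329 ≡ 5 (mod 191)
177^4 = (177^2)^2 ≡ 5^2 = 25 ≡ 25 (mod 191)
177^8 = (177^4)^2 ≡ 25^2 = 625 ≡ 52 (mod 191)
177^15 = 177^8 · 177^4 · 177^2 · 177^1 ≡ 52 · 25 · 5 · 177 ≡ 107 (mod 191).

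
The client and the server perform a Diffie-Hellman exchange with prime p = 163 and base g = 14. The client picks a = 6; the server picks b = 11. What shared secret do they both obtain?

The client sends A = g^a mod p = 14^6 mod 163.
14^1 ≡ 14 (mod 163)
14^2 = (14^1)^2 ≡ 14^2 = 196 ≡ 33 (mod 163)
14^4 = (14^2)^2 ≡ 33^2 = 1089 ≡ 111 (mod 163)
14^6 = 14^4 · 14^2 ≡ 111 · 33 ≡ 77 (mod 163).
So A = 77. The server then computes K = A^b mod p = 77^11 mod 163.
77^1 ≡ 77 (mod 163)
77^2 = (77^1)^2 ≡ 77^2 = 5929 ≡ 61 (mod 163)
77^4 = (77^2)^2 ≡ 61^2 = 3721 ≡ 135 (mod 163)
77^8 = (77^4)^2 ≡ 135^2 = 18225 ≡ 132 (mod 163)
77^11 = 77^8 · 77^2 · 77^1 ≡ 132 · 61 · 77 ≡ 115 (mod 163).

115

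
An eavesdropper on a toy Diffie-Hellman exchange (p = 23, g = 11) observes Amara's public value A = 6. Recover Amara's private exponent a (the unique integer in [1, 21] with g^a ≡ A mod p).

2

Try successive powers of 11 modulo 23:
11^1 ≡ 11
11^2 ≡ 6
Found: a = 2.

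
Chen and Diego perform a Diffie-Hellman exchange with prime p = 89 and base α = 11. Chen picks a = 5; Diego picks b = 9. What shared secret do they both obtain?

11

Chen sends A = α^a mod p = 11^5 mod 89.
11^1 ≡ 11 (mod 89)
11^2 = (11^1)^2 ≡ 11^2 = 121 ≡ 32 (mod 89)
11^4 = (11^2)^2 ≡ 32^2 = 1024 ≡ 45 (mod 89)
11^5 = 11^4 · 11^1 ≡ 45 · 11 ≡ 50 (mod 89).
So A = 50. Diego then computes K = A^b mod p = 50^9 mod 89.
50^1 ≡ 50 (mod 89)
50^2 = (50^1)^2 ≡ 50^2 = 2500 ≡ 8 (mod 89)
50^4 = (50^2)^2 ≡ 8^2 = 64 ≡ 64 (mod 89)
50^8 = (50^4)^2 ≡ 64^2 = 4096 ≡ 2 (mod 89)
50^9 = 50^8 · 50^1 ≡ 2 · 50 ≡ 11 (mod 89).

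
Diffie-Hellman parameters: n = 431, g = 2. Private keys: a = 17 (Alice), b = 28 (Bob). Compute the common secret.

8

Alice sends A = g^a mod n = 2^17 mod 431.
2^1 ≡ 2 (mod 431)
2^2 = (2^1)^2 ≡ 2^2 = 4 ≡ 4 (mod 431)
2^4 = (2^2)^2 ≡ 4^2 = 16 ≡ 16 (mod 431)
2^8 = (2^4)^2 ≡ 16^2 = 256 ≡ 256 (mod 431)
2^16 = (2^8)^2 ≡ 256^2 = 65536 ≡ 24 (mod 431)
2^17 = 2^16 · 2^1 ≡ 24 · 2 ≡ 48 (mod 431).
So A = 48. Bob then computes K = A^b mod n = 48^28 mod 431.
48^1 ≡ 48 (mod 431)
48^2 = (48^1)^2 ≡ 48^2 = 2304 ≡ 149 (mod 431)
48^4 = (48^2)^2 ≡ 149^2 = 22201 ≡ 220 (mod 431)
48^8 = (48^4)^2 ≡ 220^2 = 48400 ≡ 128 (mod 431)
48^16 = (48^8)^2 ≡ 128^2 = 16384 ≡ 6 (mod 431)
48^28 = 48^16 · 48^8 · 48^4 ≡ 6 · 128 · 220 ≡ 8 (mod 431).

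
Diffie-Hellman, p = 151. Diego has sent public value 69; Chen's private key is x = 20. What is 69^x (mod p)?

85

Shared key K = 69^20 mod 151.
69^1 ≡ 69 (mod 151)
69^2 = (69^1)^2 ≡ 69^2 = 4761 ≡ 80 (mod 151)
69^4 = (69^2)^2 ≡ 80^2 = 6400 ≡ 58 (mod 151)
69^8 = (69^4)^2 ≡ 58^2 = 3364 ≡ 42 (mod 151)
69^16 = (69^8)^2 ≡ 42^2 = 1764 ≡ 103 (mod 151)
69^20 = 69^16 · 69^4 ≡ 103 · 58 ≡ 85 (mod 151).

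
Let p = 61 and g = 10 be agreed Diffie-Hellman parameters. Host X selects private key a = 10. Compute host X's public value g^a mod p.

Public value = 10^10 mod 61.
10^1 ≡ 10 (mod 61)
10^2 = (10^1)^2 ≡ 10^2 = 100 ≡ 39 (mod 61)
10^4 = (10^2)^2 ≡ 39^2 = 1521 ≡ 57 (mod 61)
10^8 = (10^4)^2 ≡ 57^2 = 3249 ≡ 16 (mod 61)
10^10 = 10^8 · 10^2 ≡ 16 · 39 ≡ 14 (mod 61).

14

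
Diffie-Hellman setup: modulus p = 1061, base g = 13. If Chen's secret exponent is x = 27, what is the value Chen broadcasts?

141

Public value = 13^27 mod 1061.
13^1 ≡ 13 (mod 1061)
13^2 = (13^1)^2 ≡ 13^2 = 169 ≡ 169 (mod 1061)
13^4 = (13^2)^2 ≡ 169^2 = 28561 ≡ 975 (mod 1061)
13^8 = (13^4)^2 ≡ 975^2 = 950625 ≡ 1030 (mod 1061)
13^16 = (13^8)^2 ≡ 1030^2 = 1060900 ≡ 961 (mod 1061)
13^27 = 13^16 · 13^8 · 13^2 · 13^1 ≡ 961 · 1030 · 169 · 13 ≡ 141 (mod 1061).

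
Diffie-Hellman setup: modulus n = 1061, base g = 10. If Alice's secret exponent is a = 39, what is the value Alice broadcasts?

938

Public value = 10^{39} \pmod{1061}.
10^1 ≡ 10 (mod 1061)
10^2 = (10^1)^2 ≡ 10^2 = 100 ≡ 100 (mod 1061)
10^4 = (10^2)^2 ≡ 100^2 = 10000 ≡ 451 (mod 1061)
10^8 = (10^4)^2 ≡ 451^2 = 203401 ≡ 750 (mod 1061)
10^16 = (10^8)^2 ≡ 750^2 = 562500 ≡ 170 (mod 1061)
10^32 = (10^16)^2 ≡ 170^2 = 28900 ≡ 253 (mod 1061)
10^39 = 10^32 · 10^4 · 10^2 · 10^1 ≡ 253 · 451 · 100 · 10 ≡ 938 (mod 1061).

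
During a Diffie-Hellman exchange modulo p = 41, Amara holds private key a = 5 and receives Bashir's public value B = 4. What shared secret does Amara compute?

Shared key K = 4^5 mod 41.
4^1 ≡ 4 (mod 41)
4^2 = (4^1)^2 ≡ 4^2 = 16 ≡ 16 (mod 41)
4^4 = (4^2)^2 ≡ 16^2 = 256 ≡ 10 (mod 41)
4^5 = 4^4 · 4^1 ≡ 10 · 4 ≡ 40 (mod 41).

40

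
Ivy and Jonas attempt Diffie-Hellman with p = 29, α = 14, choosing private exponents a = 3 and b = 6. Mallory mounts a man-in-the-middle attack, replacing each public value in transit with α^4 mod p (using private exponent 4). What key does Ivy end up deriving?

Ivy receives Mallory's public value M = 14^4 mod 29 instead of the honest one.
14^1 ≡ 14 (mod 29)
14^2 = (14^1)^2 ≡ 14^2 = 196 ≡ 22 (mod 29)
14^4 = (14^2)^2 ≡ 22^2 = 484 ≡ 20 (mod 29)
So M = 20. Ivy computes K = M^3 mod 29.
20^1 ≡ 20 (mod 29)
20^2 = (20^1)^2 ≡ 20^2 = 400 ≡ 23 (mod 29)
20^3 = 20^2 · 20^1 ≡ 23 · 20 ≡ 25 (mod 29).

25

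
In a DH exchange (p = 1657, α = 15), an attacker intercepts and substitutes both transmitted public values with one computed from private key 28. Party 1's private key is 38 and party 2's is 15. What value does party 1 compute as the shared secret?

459

Party 1 receives an attacker's public value M = 15^28 mod 1657 instead of the honest one.
15^1 ≡ 15 (mod 1657)
15^2 = (15^1)^2 ≡ 15^2 = 225 ≡ 225 (mod 1657)
15^4 = (15^2)^2 ≡ 225^2 = 50625 ≡ 915 (mod 1657)
15^8 = (15^4)^2 ≡ 915^2 = 837225 ≡ 440 (mod 1657)
15^16 = (15^8)^2 ≡ 440^2 = 193600 ≡ 1388 (mod 1657)
15^28 = 15^16 · 15^8 · 15^4 ≡ 1388 · 440 · 915 ≡ 463 (mod 1657).
So M = 463. Party 1 computes K = M^38 mod 1657.
463^1 ≡ 463 (mod 1657)
463^2 = (463^1)^2 ≡ 463^2 = 214369 ≡ 616 (mod 1657)
463^4 = (463^2)^2 ≡ 616^2 = 379456 ≡ 3 (mod 1657)
463^8 = (463^4)^2 ≡ 3^2 = 9 ≡ 9 (mod 1657)
463^16 = (463^8)^2 ≡ 9^2 = 81 ≡ 81 (mod 1657)
463^32 = (463^16)^2 ≡ 81^2 = 6561 ≡ 1590 (mod 1657)
463^38 = 463^32 · 463^4 · 463^2 ≡ 1590 · 3 · 616 ≡ 459 (mod 1657).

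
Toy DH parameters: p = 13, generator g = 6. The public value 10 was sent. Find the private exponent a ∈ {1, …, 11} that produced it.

2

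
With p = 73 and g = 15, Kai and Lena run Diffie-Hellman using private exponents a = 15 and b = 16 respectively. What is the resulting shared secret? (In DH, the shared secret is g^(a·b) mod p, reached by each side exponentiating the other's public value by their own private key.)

Kai sends A = g^a mod p = 15^15 mod 73.
15^1 ≡ 15 (mod 73)
15^2 = (15^1)^2 ≡ 15^2 = 225 ≡ 6 (mod 73)
15^4 = (15^2)^2 ≡ 6^2 = 36 ≡ 36 (mod 73)
15^8 = (15^4)^2 ≡ 36^2 = 1296 ≡ 55 (mod 73)
15^15 = 15^8 · 15^4 · 15^2 · 15^1 ≡ 55 · 36 · 6 · 15 ≡ 7 (mod 73).
So A = 7. Lena then computes K = A^b mod p = 7^16 mod 73.
7^1 ≡ 7 (mod 73)
7^2 = (7^1)^2 ≡ 7^2 = 49 ≡ 49 (mod 73)
7^4 = (7^2)^2 ≡ 49^2 = 2401 ≡ 65 (mod 73)
7^8 = (7^4)^2 ≡ 65^2 = 4225 ≡ 64 (mod 73)
7^16 = (7^8)^2 ≡ 64^2 = 4096 ≡ 8 (mod 73)

8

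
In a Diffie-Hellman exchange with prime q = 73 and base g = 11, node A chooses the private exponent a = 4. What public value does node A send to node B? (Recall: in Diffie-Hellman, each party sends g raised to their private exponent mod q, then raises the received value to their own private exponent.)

Public value = 11^4 mod 73.
11^1 ≡ 11 (mod 73)
11^2 = (11^1)^2 ≡ 11^2 = 121 ≡ 48 (mod 73)
11^4 = (11^2)^2 ≡ 48^2 = 2304 ≡ 41 (mod 73)

41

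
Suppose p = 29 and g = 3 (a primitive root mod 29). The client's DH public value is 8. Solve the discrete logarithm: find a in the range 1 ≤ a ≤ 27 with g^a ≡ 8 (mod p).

23

Try successive powers of 3 modulo 29:
3^1 ≡ 3
3^2 ≡ 9
3^3 ≡ 27
3^4 ≡ 23
3^5 ≡ 11
3^6 ≡ 4
3^7 ≡ 12
3^8 ≡ 7
3^9 ≡ 21
3^10 ≡ 5
3^11 ≡ 15
3^12 ≡ 16
3^13 ≡ 19
3^14 ≡ 28
3^15 ≡ 26
3^16 ≡ 20
3^17 ≡ 2
3^18 ≡ 6
3^19 ≡ 18
3^20 ≡ 25
3^21 ≡ 17
3^22 ≡ 22
3^23 ≡ 8
Found: a = 23.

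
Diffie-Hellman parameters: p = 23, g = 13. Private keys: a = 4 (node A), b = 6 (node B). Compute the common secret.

8

Node B sends B = g^b mod p = 13^6 mod 23.
13^1 ≡ 13 (mod 23)
13^2 = (13^1)^2 ≡ 13^2 = 169 ≡ 8 (mod 23)
13^4 = (13^2)^2 ≡ 8^2 = 64 ≡ 18 (mod 23)
13^6 = 13^4 · 13^2 ≡ 18 · 8 ≡ 6 (mod 23).
So B = 6. Node A then computes K = B^a mod p = 6^4 mod 23.
6^1 ≡ 6 (mod 23)
6^2 = (6^1)^2 ≡ 6^2 = 36 ≡ 13 (mod 23)
6^4 = (6^2)^2 ≡ 13^2 = 169 ≡ 8 (mod 23)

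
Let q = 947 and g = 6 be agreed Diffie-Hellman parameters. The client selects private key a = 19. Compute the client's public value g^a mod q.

621

Public value = 6^19 mod 947.
6^1 ≡ 6 (mod 947)
6^2 = (6^1)^2 ≡ 6^2 = 36 ≡ 36 (mod 947)
6^4 = (6^2)^2 ≡ 36^2 = 1296 ≡ 349 (mod 947)
6^8 = (6^4)^2 ≡ 349^2 = 121801 ≡ 585 (mod 947)
6^16 = (6^8)^2 ≡ 585^2 = 342225 ≡ 358 (mod 947)
6^19 = 6^16 · 6^2 · 6^1 ≡ 358 · 36 · 6 ≡ 621 (mod 947).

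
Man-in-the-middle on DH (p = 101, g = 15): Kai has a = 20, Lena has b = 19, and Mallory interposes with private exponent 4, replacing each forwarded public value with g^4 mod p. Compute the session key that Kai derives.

36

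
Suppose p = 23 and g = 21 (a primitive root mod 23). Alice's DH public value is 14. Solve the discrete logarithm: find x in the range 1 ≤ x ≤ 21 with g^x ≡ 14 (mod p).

Try successive powers of 21 modulo 23:
21^1 ≡ 21
21^2 ≡ 4
21^3 ≡ 15
21^4 ≡ 16
21^5 ≡ 14
Found: x = 5.

5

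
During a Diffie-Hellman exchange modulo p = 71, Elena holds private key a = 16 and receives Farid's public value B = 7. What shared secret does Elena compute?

Shared key K = 7^16 mod 71.
7^1 ≡ 7 (mod 71)
7^2 = (7^1)^2 ≡ 7^2 = 49 ≡ 49 (mod 71)
7^4 = (7^2)^2 ≡ 49^2 = 2401 ≡ 58 (mod 71)
7^8 = (7^4)^2 ≡ 58^2 = 3364 ≡ 27 (mod 71)
7^16 = (7^8)^2 ≡ 27^2 = 729 ≡ 19 (mod 71)

19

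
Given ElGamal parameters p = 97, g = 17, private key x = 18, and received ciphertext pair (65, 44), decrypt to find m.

3

Shared mask s = c₁^x mod p = 65^18 mod 97.
65^1 ≡ 65 (mod 97)
65^2 = (65^1)^2 ≡ 65^2 = 4225 ≡ 54 (mod 97)
65^4 = (65^2)^2 ≡ 54^2 = 2916 ≡ 6 (mod 97)
65^8 = (65^4)^2 ≡ 6^2 = 36 ≡ 36 (mod 97)
65^16 = (65^8)^2 ≡ 36^2 = 1296 ≡ 35 (mod 97)
65^18 = 65^16 · 65^2 ≡ 35 · 54 ≡ 47 (mod 97).
So s = 47; s⁻¹ ≡ 64 (mod 97).
m = c₂ · s⁻¹ mod 97 = 44 · 64 mod 97 = 3.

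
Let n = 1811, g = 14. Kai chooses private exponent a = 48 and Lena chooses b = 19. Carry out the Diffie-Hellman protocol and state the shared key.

Lena sends B = g^b mod n = 14^19 mod 1811.
14^1 ≡ 14 (mod 1811)
14^2 = (14^1)^2 ≡ 14^2 = 196 ≡ 196 (mod 1811)
14^4 = (14^2)^2 ≡ 196^2 = 38416 ≡ 385 (mod 1811)
14^8 = (14^4)^2 ≡ 385^2 = 148225 ≡ 1534 (mod 1811)
14^16 = (14^8)^2 ≡ 1534^2 = 2353156 ≡ 667 (mod 1811)
14^19 = 14^16 · 14^2 · 14^1 ≡ 667 · 196 · 14 ≡ 1138 (mod 1811).
So B = 1138. Kai then computes K = B^a mod n = 1138^48 mod 1811.
1138^1 ≡ 1138 (mod 1811)
1138^2 = (1138^1)^2 ≡ 1138^2 = 1295044 ≡ 179 (mod 1811)
1138^4 = (1138^2)^2 ≡ 179^2 = 32041 ≡ 1254 (mod 1811)
1138^8 = (1138^4)^2 ≡ 1254^2 = 1572516 ≡ 568 (mod 1811)
1138^16 = (1138^8)^2 ≡ 568^2 = 322624 ≡ 266 (mod 1811)
1138^32 = (1138^16)^2 ≡ 266^2 = 70756 ≡ 127 (mod 1811)
1138^48 = 1138^32 · 1138^16 ≡ 127 · 266 ≡ 1184 (mod 1811).

1184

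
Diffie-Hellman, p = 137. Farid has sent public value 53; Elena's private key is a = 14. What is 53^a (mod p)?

Shared key K = 53^14 mod 137.
53^1 ≡ 53 (mod 137)
53^2 = (53^1)^2 ≡ 53^2 = 2809 ≡ 69 (mod 137)
53^4 = (53^2)^2 ≡ 69^2 = 4761 ≡ 103 (mod 137)
53^8 = (53^4)^2 ≡ 103^2 = 10609 ≡ 60 (mod 137)
53^14 = 53^8 · 53^4 · 53^2 ≡ 60 · 103 · 69 ≡ 76 (mod 137).

76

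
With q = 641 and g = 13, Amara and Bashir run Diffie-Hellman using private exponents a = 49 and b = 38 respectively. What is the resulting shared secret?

169

Bashir sends B = g^b mod q = 13^38 mod 641.
13^1 ≡ 13 (mod 641)
13^2 = (13^1)^2 ≡ 13^2 = 169 ≡ 169 (mod 641)
13^4 = (13^2)^2 ≡ 169^2 = 28561 ≡ 357 (mod 641)
13^8 = (13^4)^2 ≡ 357^2 = 127449 ≡ 531 (mod 641)
13^16 = (13^8)^2 ≡ 531^2 = 281961 ≡ 562 (mod 641)
13^32 = (13^16)^2 ≡ 562^2 = 315844 ≡ 472 (mod 641)
13^38 = 13^32 · 13^4 · 13^2 ≡ 472 · 357 · 169 ≡ 110 (mod 641).
So B = 110. Amara then computes K = B^a mod q = 110^49 mod 641.
110^1 ≡ 110 (mod 641)
110^2 = (110^1)^2 ≡ 110^2 = 12100 ≡ 562 (mod 641)
110^4 = (110^2)^2 ≡ 562^2 = 315844 ≡ 472 (mod 641)
110^8 = (110^4)^2 ≡ 472^2 = 222784 ≡ 357 (mod 641)
110^16 = (110^8)^2 ≡ 357^2 = 127449 ≡ 531 (mod 641)
110^32 = (110^16)^2 ≡ 531^2 = 281961 ≡ 562 (mod 641)
110^49 = 110^32 · 110^16 · 110^1 ≡ 562 · 531 · 110 ≡ 169 (mod 641).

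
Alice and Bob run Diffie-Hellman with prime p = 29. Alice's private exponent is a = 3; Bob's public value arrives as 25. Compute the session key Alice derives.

23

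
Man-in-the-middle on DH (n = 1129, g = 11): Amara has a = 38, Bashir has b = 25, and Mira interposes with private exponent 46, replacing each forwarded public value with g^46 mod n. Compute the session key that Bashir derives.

432

Bashir receives Mira's public value M = 11^46 mod 1129 instead of the honest one.
11^1 ≡ 11 (mod 1129)
11^2 = (11^1)^2 ≡ 11^2 = 121 ≡ 121 (mod 1129)
11^4 = (11^2)^2 ≡ 121^2 = 14641 ≡ 1093 (mod 1129)
11^8 = (11^4)^2 ≡ 1093^2 = 1194649 ≡ 167 (mod 1129)
11^16 = (11^8)^2 ≡ 167^2 = 27889 ≡ 793 (mod 1129)
11^32 = (11^16)^2 ≡ 793^2 = 628849 ≡ 1125 (mod 1129)
11^46 = 11^32 · 11^8 · 11^4 · 11^2 ≡ 1125 · 167 · 1093 · 121 ≡ 375 (mod 1129).
So M = 375. Bashir computes K = M^25 mod 1129.
375^1 ≡ 375 (mod 1129)
375^2 = (375^1)^2 ≡ 375^2 = 140625 ≡ 629 (mod 1129)
375^4 = (375^2)^2 ≡ 629^2 = 395641 ≡ 491 (mod 1129)
375^8 = (375^4)^2 ≡ 491^2 = 241081 ≡ 604 (mod 1129)
375^16 = (375^8)^2 ≡ 604^2 = 364816 ≡ 149 (mod 1129)
375^25 = 375^16 · 375^8 · 375^1 ≡ 149 · 604 · 375 ≡ 432 (mod 1129).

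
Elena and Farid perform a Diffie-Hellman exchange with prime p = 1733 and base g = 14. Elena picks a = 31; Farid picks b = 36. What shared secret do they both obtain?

549

Elena sends A = g^a mod p = 14^31 mod 1733.
14^1 ≡ 14 (mod 1733)
14^2 = (14^1)^2 ≡ 14^2 = 196 ≡ 196 (mod 1733)
14^4 = (14^2)^2 ≡ 196^2 = 38416 ≡ 290 (mod 1733)
14^8 = (14^4)^2 ≡ 290^2 = 84100 ≡ 916 (mod 1733)
14^16 = (14^8)^2 ≡ 916^2 = 839056 ≡ 284 (mod 1733)
14^31 = 14^16 · 14^8 · 14^4 · 14^2 · 14^1 ≡ 284 · 916 · 290 · 196 · 14 ≡ 67 (mod 1733).
So A = 67. Farid then computes K = A^b mod p = 67^36 mod 1733.
67^1 ≡ 67 (mod 1733)
67^2 = (67^1)^2 ≡ 67^2 = 4489 ≡ 1023 (mod 1733)
67^4 = (67^2)^2 ≡ 1023^2 = 1046529 ≡ 1530 (mod 1733)
67^8 = (67^4)^2 ≡ 1530^2 = 2340900 ≡ 1350 (mod 1733)
67^16 = (67^8)^2 ≡ 1350^2 = 1822500 ≡ 1117 (mod 1733)
67^32 = (67^16)^2 ≡ 1117^2 = 1247689 ≡ 1662 (mod 1733)
67^36 = 67^32 · 67^4 ≡ 1662 · 1530 ≡ 549 (mod 1733).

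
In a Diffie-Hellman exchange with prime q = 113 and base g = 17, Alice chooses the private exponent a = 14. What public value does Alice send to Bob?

95

Public value = 17^14 (mod 113).
17^1 ≡ 17 (mod 113)
17^2 = (17^1)^2 ≡ 17^2 = 289 ≡ 63 (mod 113)
17^4 = (17^2)^2 ≡ 63^2 = 3969 ≡ 14 (mod 113)
17^8 = (17^4)^2 ≡ 14^2 = 196 ≡ 83 (mod 113)
17^14 = 17^8 · 17^4 · 17^2 ≡ 83 · 14 · 63 ≡ 95 (mod 113).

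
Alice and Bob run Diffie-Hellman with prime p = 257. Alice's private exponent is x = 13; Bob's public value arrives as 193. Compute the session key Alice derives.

64

Shared key K = 193^13 mod 257.
193^1 ≡ 193 (mod 257)
193^2 = (193^1)^2 ≡ 193^2 = 37249 ≡ 241 (mod 257)
193^4 = (193^2)^2 ≡ 241^2 = 58081 ≡ 256 (mod 257)
193^8 = (193^4)^2 ≡ 256^2 = 65536 ≡ 1 (mod 257)
193^13 = 193^8 · 193^4 · 193^1 ≡ 1 · 256 · 193 ≡ 64 (mod 257).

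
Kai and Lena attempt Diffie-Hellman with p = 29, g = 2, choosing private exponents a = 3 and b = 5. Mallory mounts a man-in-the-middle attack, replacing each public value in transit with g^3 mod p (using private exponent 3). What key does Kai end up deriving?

Kai receives Mallory's public value M = 2^3 mod 29 instead of the honest one.
2^1 ≡ 2 (mod 29)
2^2 = (2^1)^2 ≡ 2^2 = 4 ≡ 4 (mod 29)
2^3 = 2^2 · 2^1 ≡ 4 · 2 ≡ 8 (mod 29).
So M = 8. Kai computes K = M^3 mod 29.
8^1 ≡ 8 (mod 29)
8^2 = (8^1)^2 ≡ 8^2 = 64 ≡ 6 (mod 29)
8^3 = 8^2 · 8^1 ≡ 6 · 8 ≡ 19 (mod 29).

19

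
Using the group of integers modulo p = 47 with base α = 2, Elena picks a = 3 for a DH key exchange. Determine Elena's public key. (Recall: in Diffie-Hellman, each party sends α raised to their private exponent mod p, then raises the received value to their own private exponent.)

Public value = 2^3 mod 47.
2^1 ≡ 2 (mod 47)
2^2 = (2^1)^2 ≡ 2^2 = 4 ≡ 4 (mod 47)
2^3 = 2^2 · 2^1 ≡ 4 · 2 ≡ 8 (mod 47).

8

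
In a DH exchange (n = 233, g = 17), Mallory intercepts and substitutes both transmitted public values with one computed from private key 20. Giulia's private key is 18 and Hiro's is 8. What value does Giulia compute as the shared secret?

71

Giulia receives Mallory's public value M = 17^20 mod 233 instead of the honest one.
17^1 ≡ 17 (mod 233)
17^2 = (17^1)^2 ≡ 17^2 = 289 ≡ 56 (mod 233)
17^4 = (17^2)^2 ≡ 56^2 = 3136 ≡ 107 (mod 233)
17^8 = (17^4)^2 ≡ 107^2 = 11449 ≡ 32 (mod 233)
17^16 = (17^8)^2 ≡ 32^2 = 1024 ≡ 92 (mod 233)
17^20 = 17^16 · 17^4 ≡ 92 · 107 ≡ 58 (mod 233).
So M = 58. Giulia computes K = M^18 mod 233.
58^1 ≡ 58 (mod 233)
58^2 = (58^1)^2 ≡ 58^2 = 3364 ≡ 102 (mod 233)
58^4 = (58^2)^2 ≡ 102^2 = 10404 ≡ 152 (mod 233)
58^8 = (58^4)^2 ≡ 152^2 = 23104 ≡ 37 (mod 233)
58^16 = (58^8)^2 ≡ 37^2 = 1369 ≡ 204 (mod 233)
58^18 = 58^16 · 58^2 ≡ 204 · 102 ≡ 71 (mod 233).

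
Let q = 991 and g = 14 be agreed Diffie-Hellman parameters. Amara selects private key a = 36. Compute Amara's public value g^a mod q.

Public value = 14^36 mod 991.
14^1 ≡ 14 (mod 991)
14^2 = (14^1)^2 ≡ 14^2 = 196 ≡ 196 (mod 991)
14^4 = (14^2)^2 ≡ 196^2 = 38416 ≡ 758 (mod 991)
14^8 = (14^4)^2 ≡ 758^2 = 574564 ≡ 775 (mod 991)
14^16 = (14^8)^2 ≡ 775^2 = 600625 ≡ 79 (mod 991)
14^32 = (14^16)^2 ≡ 79^2 = 6241 ≡ 295 (mod 991)
14^36 = 14^32 · 14^4 ≡ 295 · 758 ≡ 635 (mod 991).

635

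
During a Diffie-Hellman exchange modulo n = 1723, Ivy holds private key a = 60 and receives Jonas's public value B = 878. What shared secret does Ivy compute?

603

Shared key K = 878^60 mod 1723.
878^1 ≡ 878 (mod 1723)
878^2 = (878^1)^2 ≡ 878^2 = 770884 ≡ 703 (mod 1723)
878^4 = (878^2)^2 ≡ 703^2 = 494209 ≡ 1431 (mod 1723)
878^8 = (878^4)^2 ≡ 1431^2 = 2047761 ≡ 837 (mod 1723)
878^16 = (878^8)^2 ≡ 837^2 = 700569 ≡ 1031 (mod 1723)
878^32 = (878^16)^2 ≡ 1031^2 = 1062961 ≡ 1593 (mod 1723)
878^60 = 878^32 · 878^16 · 878^8 · 878^4 ≡ 1593 · 1031 · 837 · 1431 ≡ 603 (mod 1723).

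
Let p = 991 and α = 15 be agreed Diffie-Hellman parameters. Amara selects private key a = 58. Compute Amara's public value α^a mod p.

692

Public value = 15^58 mod 991.
15^1 ≡ 15 (mod 991)
15^2 = (15^1)^2 ≡ 15^2 = 225 ≡ 225 (mod 991)
15^4 = (15^2)^2 ≡ 225^2 = 50625 ≡ 84 (mod 991)
15^8 = (15^4)^2 ≡ 84^2 = 7056 ≡ 119 (mod 991)
15^16 = (15^8)^2 ≡ 119^2 = 14161 ≡ 287 (mod 991)
15^32 = (15^16)^2 ≡ 287^2 = 82369 ≡ 116 (mod 991)
15^58 = 15^32 · 15^16 · 15^8 · 15^2 ≡ 116 · 287 · 119 · 225 ≡ 692 (mod 991).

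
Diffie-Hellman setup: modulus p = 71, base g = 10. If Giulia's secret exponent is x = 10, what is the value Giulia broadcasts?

Public value = 10^10 mod 71.
10^1 ≡ 10 (mod 71)
10^2 = (10^1)^2 ≡ 10^2 = 100 ≡ 29 (mod 71)
10^4 = (10^2)^2 ≡ 29^2 = 841 ≡ 60 (mod 71)
10^8 = (10^4)^2 ≡ 60^2 = 3600 ≡ 50 (mod 71)
10^10 = 10^8 · 10^2 ≡ 50 · 29 ≡ 30 (mod 71).

30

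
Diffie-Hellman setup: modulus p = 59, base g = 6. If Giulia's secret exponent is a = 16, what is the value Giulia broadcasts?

Public value = 6^16 (mod 59).
6^1 ≡ 6 (mod 59)
6^2 = (6^1)^2 ≡ 6^2 = 36 ≡ 36 (mod 59)
6^4 = (6^2)^2 ≡ 36^2 = 1296 ≡ 57 (mod 59)
6^8 = (6^4)^2 ≡ 57^2 = 3249 ≡ 4 (mod 59)
6^16 = (6^8)^2 ≡ 4^2 = 16 ≡ 16 (mod 59)

16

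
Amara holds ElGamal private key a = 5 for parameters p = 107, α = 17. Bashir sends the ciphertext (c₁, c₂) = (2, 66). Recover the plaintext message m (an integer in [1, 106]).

89

Shared mask s = c₁^a mod p = 2^5 mod 107.
2^1 ≡ 2 (mod 107)
2^2 = (2^1)^2 ≡ 2^2 = 4 ≡ 4 (mod 107)
2^4 = (2^2)^2 ≡ 4^2 = 16 ≡ 16 (mod 107)
2^5 = 2^4 · 2^1 ≡ 16 · 2 ≡ 32 (mod 107).
So s = 32; s⁻¹ ≡ 97 (mod 107).
m = c₂ · s⁻¹ mod 107 = 66 · 97 mod 107 = 89.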